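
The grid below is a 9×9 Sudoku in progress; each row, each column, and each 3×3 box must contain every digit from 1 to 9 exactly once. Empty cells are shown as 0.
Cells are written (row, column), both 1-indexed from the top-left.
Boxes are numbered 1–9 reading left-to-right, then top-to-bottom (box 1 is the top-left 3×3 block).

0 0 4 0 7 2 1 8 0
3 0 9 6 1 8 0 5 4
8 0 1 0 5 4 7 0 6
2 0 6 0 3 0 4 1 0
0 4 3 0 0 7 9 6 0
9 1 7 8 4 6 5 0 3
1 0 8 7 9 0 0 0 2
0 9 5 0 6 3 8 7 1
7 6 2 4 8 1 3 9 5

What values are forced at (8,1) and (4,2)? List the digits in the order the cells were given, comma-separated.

For (8,1):
  Row 8 already contains {1, 3, 5, 6, 7, 8, 9}.
  Column 1 already contains {1, 2, 3, 7, 8, 9}.
  Its 3×3 block (box 7) already contains {1, 2, 5, 6, 7, 8, 9}.
  The only value from 1–9 not eliminated is 4, so (8,1) = 4.
For (4,2):
  Consider where 8 can go in column 2.
  (1,2) is out (row 1 already has a 8).
  (2,2) is out (row 2 already has a 8).
  (3,2) is out (row 3 already has a 8).
  (7,2) is out (row 7 already has a 8).
  So the only cell in column 2 that can hold 8 is (4,2).
  So (4,2) = 8.

4,8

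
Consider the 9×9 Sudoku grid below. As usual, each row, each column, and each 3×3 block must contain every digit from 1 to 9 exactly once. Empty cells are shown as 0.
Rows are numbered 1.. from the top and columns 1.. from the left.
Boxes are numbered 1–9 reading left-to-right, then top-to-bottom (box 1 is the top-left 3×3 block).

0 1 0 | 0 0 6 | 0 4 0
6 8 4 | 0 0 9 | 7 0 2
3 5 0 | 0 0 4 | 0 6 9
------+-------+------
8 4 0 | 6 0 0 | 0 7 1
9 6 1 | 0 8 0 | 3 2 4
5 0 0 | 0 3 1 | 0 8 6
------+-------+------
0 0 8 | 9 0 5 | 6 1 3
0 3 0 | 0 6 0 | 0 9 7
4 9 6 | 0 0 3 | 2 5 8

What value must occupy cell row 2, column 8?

Row 2 already contains {2, 4, 6, 7, 8, 9}.
Column 8 already contains {1, 2, 4, 5, 6, 7, 8, 9}.
Its 3×3 block (box 3) already contains {2, 4, 6, 7, 9}.
The only value from 1–9 not eliminated is 3, so row 2, column 8 = 3.

3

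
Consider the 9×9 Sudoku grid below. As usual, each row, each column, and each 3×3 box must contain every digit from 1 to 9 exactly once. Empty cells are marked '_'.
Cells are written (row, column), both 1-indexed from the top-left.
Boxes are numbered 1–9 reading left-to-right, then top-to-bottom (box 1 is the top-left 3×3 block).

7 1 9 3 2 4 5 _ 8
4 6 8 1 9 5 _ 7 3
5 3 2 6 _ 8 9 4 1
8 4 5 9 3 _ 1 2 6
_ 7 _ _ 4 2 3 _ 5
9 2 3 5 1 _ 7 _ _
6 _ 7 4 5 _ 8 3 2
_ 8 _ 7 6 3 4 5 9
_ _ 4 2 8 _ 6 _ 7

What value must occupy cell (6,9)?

4

Row 6 already contains {1, 2, 3, 5, 7, 9}.
Column 9 already contains {1, 2, 3, 5, 6, 7, 8, 9}.
Its 3×3 block (box 6) already contains {1, 2, 3, 5, 6, 7}.
The only value from 1–9 not eliminated is 4, so (6,9) = 4.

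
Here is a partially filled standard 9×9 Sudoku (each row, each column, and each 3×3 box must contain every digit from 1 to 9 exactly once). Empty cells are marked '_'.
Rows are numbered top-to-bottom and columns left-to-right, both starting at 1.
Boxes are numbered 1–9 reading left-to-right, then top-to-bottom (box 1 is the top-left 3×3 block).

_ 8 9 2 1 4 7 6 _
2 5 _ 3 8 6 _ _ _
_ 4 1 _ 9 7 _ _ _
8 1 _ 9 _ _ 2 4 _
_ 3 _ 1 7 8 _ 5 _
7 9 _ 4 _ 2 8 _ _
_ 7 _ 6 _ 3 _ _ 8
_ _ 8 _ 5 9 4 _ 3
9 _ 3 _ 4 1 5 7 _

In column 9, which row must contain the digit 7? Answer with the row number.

4

Consider where 7 can go in column 9.
R1C9 is out (row 1 already has a 7). R2C9 is out (box 3 already has a 7). R3C9 is out (row 3 already has a 7). R5C9 is out (row 5 already has a 7). The remaining empty cells in column 9 are similarly blocked.
So the only cell in column 9 that can hold 7 is R4C9.
That is row 4.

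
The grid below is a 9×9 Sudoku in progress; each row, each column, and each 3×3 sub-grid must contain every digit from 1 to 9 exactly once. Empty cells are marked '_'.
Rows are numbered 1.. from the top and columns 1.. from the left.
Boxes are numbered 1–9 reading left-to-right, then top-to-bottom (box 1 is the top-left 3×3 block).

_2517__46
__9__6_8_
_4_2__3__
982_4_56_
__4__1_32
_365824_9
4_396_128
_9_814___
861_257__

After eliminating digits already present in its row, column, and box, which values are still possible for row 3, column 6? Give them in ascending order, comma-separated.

Row 3 already contains {2, 3, 4}.
Column 6 already contains {1, 2, 4, 5, 6}.
Its 3×3 block (box 2) already contains {1, 2, 6, 7}.
Removing those from 1–9 leaves {8, 9} as the candidates for row 3, column 6.

8,9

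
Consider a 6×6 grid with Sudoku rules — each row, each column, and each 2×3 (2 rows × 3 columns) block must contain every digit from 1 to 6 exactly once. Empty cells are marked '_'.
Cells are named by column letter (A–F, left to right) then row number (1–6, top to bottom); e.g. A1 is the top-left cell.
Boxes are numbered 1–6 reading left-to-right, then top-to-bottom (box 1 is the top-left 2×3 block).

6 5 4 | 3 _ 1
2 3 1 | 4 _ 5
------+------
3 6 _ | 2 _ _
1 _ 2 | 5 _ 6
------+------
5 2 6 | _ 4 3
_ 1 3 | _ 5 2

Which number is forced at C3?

5

Row 3 already contains {2, 3, 6}.
Column C already contains {1, 2, 3, 4, 6}.
Its 2×3 block (box 3) already contains {1, 2, 3, 6}.
The only value from 1–6 not eliminated is 5, so C3 = 5.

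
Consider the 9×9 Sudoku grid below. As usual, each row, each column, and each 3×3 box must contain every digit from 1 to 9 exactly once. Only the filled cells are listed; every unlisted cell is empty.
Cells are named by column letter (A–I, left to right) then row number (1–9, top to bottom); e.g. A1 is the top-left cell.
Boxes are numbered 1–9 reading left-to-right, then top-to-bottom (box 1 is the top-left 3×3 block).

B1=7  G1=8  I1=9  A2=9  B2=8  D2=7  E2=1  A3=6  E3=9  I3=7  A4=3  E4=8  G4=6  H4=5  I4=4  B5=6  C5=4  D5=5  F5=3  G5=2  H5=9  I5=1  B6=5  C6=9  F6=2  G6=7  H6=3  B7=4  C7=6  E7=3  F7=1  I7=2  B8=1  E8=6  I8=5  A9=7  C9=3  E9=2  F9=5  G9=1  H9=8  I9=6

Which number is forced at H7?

Row 7 already contains {1, 2, 3, 4, 6}.
Column H already contains {3, 5, 8, 9}.
Its 3×3 block (box 9) already contains {1, 2, 5, 6, 8}.
The only value from 1–9 not eliminated is 7, so H7 = 7.

7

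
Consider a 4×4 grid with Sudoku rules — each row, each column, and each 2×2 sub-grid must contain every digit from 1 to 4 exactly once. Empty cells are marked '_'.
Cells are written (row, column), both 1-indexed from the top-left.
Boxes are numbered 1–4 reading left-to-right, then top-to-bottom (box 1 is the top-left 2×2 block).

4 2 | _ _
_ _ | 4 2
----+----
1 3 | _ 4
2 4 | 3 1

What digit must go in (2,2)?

1

Row 2 already contains {2, 4}.
Column 2 already contains {2, 3, 4}.
Its 2×2 block (box 1) already contains {2, 4}.
The only value from 1–4 not eliminated is 1, so (2,2) = 1.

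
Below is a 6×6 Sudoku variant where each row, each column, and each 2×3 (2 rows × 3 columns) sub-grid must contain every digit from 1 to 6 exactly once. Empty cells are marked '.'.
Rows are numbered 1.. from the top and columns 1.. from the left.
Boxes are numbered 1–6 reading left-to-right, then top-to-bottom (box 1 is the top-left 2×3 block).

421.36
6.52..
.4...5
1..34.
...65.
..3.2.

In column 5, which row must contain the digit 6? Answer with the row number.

Consider where 6 can go in column 5.
row 2, column 5 is out (row 2 already has a 6).
So the only cell in column 5 that can hold 6 is row 3, column 5.
That is row 3.

3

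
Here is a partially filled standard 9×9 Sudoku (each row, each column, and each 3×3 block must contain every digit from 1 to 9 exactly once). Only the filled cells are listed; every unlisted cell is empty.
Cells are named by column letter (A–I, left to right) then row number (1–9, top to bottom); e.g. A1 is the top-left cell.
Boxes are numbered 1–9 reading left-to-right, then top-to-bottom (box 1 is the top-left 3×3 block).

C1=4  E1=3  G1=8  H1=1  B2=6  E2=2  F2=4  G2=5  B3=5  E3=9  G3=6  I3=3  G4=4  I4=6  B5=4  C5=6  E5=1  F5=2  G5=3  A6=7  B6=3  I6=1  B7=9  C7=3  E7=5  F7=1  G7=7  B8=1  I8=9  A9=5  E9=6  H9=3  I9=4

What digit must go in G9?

1

Cell G9 itself could take any of {1, 2} by direct elimination.
Consider where 1 can go in column G.
G6 is out (row 6 already has a 1).
G8 is out (row 8 already has a 1).
So the only cell in column G that can hold 1 is G9.
Therefore G9 = 1.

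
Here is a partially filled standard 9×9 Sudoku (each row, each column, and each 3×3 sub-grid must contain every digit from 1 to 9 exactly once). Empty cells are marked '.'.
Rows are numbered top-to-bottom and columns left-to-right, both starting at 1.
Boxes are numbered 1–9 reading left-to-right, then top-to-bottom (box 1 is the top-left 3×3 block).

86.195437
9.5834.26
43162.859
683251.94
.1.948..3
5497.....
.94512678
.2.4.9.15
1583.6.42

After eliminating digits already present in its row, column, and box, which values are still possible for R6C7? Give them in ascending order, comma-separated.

1,2

Row 6 already contains {4, 5, 7, 9}.
Column 7 already contains {4, 6, 8}.
Its 3×3 block (box 6) already contains {3, 4, 9}.
Removing those from 1–9 leaves {1, 2} as the candidates for R6C7.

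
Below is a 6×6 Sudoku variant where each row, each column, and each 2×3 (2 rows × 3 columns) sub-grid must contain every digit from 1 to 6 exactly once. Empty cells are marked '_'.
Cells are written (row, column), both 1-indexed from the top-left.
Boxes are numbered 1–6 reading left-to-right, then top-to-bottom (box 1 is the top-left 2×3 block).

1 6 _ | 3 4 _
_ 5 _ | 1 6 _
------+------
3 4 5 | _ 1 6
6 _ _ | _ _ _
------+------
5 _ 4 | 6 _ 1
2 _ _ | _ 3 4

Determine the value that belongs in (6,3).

6

Cell (6,3) itself could take any of {1, 6} by direct elimination.
Consider where 6 can go in row 6.
(6,2) is out (column 2 already has a 6).
(6,4) is out (column 4 already has a 6).
So the only cell in row 6 that can hold 6 is (6,3).
Therefore (6,3) = 6.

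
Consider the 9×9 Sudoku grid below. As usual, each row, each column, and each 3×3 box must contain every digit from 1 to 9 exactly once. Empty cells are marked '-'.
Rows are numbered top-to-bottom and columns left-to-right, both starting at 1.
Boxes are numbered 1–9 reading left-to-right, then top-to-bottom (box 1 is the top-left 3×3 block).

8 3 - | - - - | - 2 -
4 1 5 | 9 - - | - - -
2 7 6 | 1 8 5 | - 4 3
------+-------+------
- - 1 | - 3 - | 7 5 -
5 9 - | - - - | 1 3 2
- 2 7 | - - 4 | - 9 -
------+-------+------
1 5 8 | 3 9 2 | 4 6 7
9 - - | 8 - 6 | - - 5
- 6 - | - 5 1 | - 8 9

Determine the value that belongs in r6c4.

Cell r6c4 itself could take any of {5, 6} by direct elimination.
Consider where 5 can go in box 5.
r4c4 is out (row 4 already has a 5). r4c6 is out (row 4 already has a 5). r5c4 is out (row 5 already has a 5). r5c5 is out (row 5 already has a 5). The remaining empty cells in box 5 are similarly blocked.
So the only cell in box 5 that can hold 5 is r6c4.
Therefore r6c4 = 5.

5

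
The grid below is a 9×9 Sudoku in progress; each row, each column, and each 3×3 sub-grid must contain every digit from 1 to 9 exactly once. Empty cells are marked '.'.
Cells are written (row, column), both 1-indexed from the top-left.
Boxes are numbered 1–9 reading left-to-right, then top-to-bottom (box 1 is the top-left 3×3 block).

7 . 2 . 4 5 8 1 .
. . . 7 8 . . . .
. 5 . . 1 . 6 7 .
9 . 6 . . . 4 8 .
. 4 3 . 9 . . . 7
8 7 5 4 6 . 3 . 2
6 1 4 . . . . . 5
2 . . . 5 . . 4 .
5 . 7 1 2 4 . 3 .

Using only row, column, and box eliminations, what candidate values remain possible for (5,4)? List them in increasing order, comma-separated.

2,5,8

Row 5 already contains {3, 4, 7, 9}.
Column 4 already contains {1, 4, 7}.
Its 3×3 block (box 5) already contains {4, 6, 9}.
Removing those from 1–9 leaves {2, 5, 8} as the candidates for (5,4).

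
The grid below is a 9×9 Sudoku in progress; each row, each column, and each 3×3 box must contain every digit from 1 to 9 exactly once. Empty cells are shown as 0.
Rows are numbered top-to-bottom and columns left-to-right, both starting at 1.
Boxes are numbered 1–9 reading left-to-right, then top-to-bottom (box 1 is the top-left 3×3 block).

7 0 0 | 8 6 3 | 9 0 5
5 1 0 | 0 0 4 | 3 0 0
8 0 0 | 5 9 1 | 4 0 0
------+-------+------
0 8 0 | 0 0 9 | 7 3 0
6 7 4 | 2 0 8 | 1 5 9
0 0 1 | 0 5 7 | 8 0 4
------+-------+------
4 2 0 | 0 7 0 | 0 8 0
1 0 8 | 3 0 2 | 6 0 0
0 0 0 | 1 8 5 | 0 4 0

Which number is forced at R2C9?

Cell R2C9 itself could take any of {2, 6, 7, 8} by direct elimination.
Consider where 8 can go in box 3.
R1C8 is out (row 1 already has a 8).
R2C8 is out (column 8 already has a 8).
R3C8 is out (row 3 already has a 8).
R3C9 is out (row 3 already has a 8).
So the only cell in box 3 that can hold 8 is R2C9.
Therefore R2C9 = 8.

8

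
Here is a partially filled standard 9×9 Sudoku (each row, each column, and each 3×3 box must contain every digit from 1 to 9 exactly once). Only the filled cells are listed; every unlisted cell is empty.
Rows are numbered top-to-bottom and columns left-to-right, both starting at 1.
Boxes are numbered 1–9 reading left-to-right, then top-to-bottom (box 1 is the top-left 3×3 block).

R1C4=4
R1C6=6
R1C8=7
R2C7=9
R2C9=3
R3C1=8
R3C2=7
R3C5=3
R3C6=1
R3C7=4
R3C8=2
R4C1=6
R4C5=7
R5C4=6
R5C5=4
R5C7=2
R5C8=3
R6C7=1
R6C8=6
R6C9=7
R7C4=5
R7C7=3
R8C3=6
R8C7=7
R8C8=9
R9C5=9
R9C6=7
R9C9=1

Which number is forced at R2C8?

1

Cell R2C8 itself could take any of {1, 5, 8} by direct elimination.
Consider where 1 can go in box 3.
R1C7 is out (column 7 already has a 1).
R1C9 is out (column 9 already has a 1).
R3C9 is out (row 3 already has a 1).
So the only cell in box 3 that can hold 1 is R2C8.
Therefore R2C8 = 1.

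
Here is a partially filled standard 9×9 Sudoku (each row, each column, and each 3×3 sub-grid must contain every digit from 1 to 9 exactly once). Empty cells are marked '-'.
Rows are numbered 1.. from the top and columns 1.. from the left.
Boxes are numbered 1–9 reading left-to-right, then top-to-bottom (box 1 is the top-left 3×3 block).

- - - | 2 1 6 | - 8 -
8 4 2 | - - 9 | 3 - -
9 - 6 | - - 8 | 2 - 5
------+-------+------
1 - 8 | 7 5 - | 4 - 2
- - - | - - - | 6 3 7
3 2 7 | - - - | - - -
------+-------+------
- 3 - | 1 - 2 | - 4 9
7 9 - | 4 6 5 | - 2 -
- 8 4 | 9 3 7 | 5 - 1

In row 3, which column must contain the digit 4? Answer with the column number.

5

Consider where 4 can go in row 3.
row 3, column 2 is out (column 2 already has a 4).
row 3, column 4 is out (column 4 already has a 4).
row 3, column 8 is out (column 8 already has a 4).
So the only cell in row 3 that can hold 4 is row 3, column 5.
That is column 5.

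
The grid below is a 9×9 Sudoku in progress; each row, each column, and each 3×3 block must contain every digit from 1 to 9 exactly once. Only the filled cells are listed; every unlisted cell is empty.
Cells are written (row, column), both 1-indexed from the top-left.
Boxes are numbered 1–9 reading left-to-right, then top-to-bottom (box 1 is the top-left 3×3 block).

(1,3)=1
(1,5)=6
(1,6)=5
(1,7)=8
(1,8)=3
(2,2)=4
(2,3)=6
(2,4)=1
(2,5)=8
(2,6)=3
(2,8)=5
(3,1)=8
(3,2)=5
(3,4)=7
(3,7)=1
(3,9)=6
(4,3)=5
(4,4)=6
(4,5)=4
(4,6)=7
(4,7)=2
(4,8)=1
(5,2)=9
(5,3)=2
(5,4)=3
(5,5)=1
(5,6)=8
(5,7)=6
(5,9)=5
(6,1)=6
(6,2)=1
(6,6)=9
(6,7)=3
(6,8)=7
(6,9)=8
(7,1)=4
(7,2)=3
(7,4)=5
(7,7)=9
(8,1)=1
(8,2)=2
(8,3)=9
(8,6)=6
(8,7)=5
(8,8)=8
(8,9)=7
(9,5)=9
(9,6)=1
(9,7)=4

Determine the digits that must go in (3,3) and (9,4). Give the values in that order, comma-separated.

For (3,3):
  Row 3 already contains {1, 5, 6, 7, 8}.
  Column 3 already contains {1, 2, 5, 6, 9}.
  Its 3×3 block (box 1) already contains {1, 4, 5, 6, 8}.
  The only value from 1–9 not eliminated is 3, so (3,3) = 3.
For (9,4):
  Consider where 8 can go in column 4.
  (1,4) is out (row 1 already has a 8).
  (6,4) is out (row 6 already has a 8).
  (8,4) is out (row 8 already has a 8).
  So the only cell in column 4 that can hold 8 is (9,4).
  So (9,4) = 8.

3,8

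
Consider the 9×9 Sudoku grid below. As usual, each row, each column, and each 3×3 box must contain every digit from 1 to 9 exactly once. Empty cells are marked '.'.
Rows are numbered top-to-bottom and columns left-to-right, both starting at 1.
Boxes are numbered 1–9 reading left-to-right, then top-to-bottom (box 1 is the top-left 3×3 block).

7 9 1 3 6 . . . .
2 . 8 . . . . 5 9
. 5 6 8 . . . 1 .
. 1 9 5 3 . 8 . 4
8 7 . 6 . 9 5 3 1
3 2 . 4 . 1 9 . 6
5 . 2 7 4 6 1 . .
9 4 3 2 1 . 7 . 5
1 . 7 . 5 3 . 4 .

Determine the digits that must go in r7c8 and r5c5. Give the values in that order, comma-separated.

9,2

For r7c8:
  Consider where 9 can go in box 9.
  r7c9 is out (column 9 already has a 9).
  r8c8 is out (row 8 already has a 9).
  r9c7 is out (column 7 already has a 9).
  r9c9 is out (column 9 already has a 9).
  So the only cell in box 9 that can hold 9 is r7c8.
  So r7c8 = 9.
For r5c5:
  Row 5 already contains {1, 3, 5, 6, 7, 8, 9}.
  Column 5 already contains {1, 3, 4, 5, 6}.
  Its 3×3 block (box 5) already contains {1, 3, 4, 5, 6, 9}.
  The only value from 1–9 not eliminated is 2, so r5c5 = 2.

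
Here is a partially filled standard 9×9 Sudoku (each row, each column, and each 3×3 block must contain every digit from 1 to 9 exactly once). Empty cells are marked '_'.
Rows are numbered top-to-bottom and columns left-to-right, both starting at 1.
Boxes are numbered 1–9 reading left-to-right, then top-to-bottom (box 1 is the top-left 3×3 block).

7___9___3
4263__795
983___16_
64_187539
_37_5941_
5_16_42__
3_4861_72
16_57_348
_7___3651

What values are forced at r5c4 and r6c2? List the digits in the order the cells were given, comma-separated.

2,9

For r5c4:
  Row 5 already contains {1, 3, 4, 5, 7, 9}.
  Column 4 already contains {1, 3, 5, 6, 8}.
  Its 3×3 block (box 5) already contains {1, 4, 5, 6, 7, 8, 9}.
  The only value from 1–9 not eliminated is 2, so r5c4 = 2.
For r6c2:
  Row 6 already contains {1, 2, 4, 5, 6}.
  Column 2 already contains {2, 3, 4, 6, 7, 8}.
  Its 3×3 block (box 4) already contains {1, 3, 4, 5, 6, 7}.
  The only value from 1–9 not eliminated is 9, so r6c2 = 9.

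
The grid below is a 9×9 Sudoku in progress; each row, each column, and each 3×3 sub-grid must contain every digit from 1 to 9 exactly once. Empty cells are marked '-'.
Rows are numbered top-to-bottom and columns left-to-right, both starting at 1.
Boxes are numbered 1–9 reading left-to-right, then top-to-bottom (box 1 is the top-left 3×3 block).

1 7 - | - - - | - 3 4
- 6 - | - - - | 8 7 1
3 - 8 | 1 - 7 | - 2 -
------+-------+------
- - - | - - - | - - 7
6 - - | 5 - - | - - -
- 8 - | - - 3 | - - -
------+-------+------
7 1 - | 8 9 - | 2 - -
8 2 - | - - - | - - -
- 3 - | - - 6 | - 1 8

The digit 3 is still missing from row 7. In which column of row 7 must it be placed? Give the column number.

9

Consider where 3 can go in row 7.
r7c3 is out (box 7 already has a 3).
r7c6 is out (column 6 already has a 3).
r7c8 is out (column 8 already has a 3).
So the only cell in row 7 that can hold 3 is r7c9.
That is column 9.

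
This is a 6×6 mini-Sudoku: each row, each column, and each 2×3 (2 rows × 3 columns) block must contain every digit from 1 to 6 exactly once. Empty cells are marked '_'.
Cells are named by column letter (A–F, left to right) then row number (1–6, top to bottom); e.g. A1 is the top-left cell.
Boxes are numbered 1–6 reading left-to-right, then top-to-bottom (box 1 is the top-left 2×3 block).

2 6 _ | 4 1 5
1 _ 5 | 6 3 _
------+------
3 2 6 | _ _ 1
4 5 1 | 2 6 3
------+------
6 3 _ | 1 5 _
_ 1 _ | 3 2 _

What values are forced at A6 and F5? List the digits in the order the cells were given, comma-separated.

5,4

For A6:
  Row 6 already contains {1, 2, 3}.
  Column A already contains {1, 2, 3, 4, 6}.
  Its 2×3 block (box 5) already contains {1, 3, 6}.
  The only value from 1–6 not eliminated is 5, so A6 = 5.
For F5:
  Row 5 already contains {1, 3, 5, 6}.
  Column F already contains {1, 3, 5}.
  Its 2×3 block (box 6) already contains {1, 2, 3, 5}.
  The only value from 1–6 not eliminated is 4, so F5 = 4.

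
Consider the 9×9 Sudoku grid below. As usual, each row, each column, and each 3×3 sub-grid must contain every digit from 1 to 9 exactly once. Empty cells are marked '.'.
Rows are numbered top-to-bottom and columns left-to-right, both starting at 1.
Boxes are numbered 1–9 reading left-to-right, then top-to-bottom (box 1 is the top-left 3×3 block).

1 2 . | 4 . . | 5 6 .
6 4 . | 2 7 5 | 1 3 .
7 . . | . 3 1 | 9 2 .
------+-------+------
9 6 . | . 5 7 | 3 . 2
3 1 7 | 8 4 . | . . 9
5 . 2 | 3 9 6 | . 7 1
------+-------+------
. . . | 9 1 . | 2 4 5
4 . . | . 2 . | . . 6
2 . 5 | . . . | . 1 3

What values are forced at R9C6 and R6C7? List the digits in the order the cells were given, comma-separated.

For R9C6:
  Consider where 4 can go in column 6.
  R1C6 is out (row 1 already has a 4).
  R5C6 is out (row 5 already has a 4).
  R7C6 is out (row 7 already has a 4).
  R8C6 is out (row 8 already has a 4).
  So the only cell in column 6 that can hold 4 is R9C6.
  So R9C6 = 4.
For R6C7:
  Consider where 4 can go in box 6.
  R4C8 is out (column 8 already has a 4).
  R5C7 is out (row 5 already has a 4).
  R5C8 is out (row 5 already has a 4).
  So the only cell in box 6 that can hold 4 is R6C7.
  So R6C7 = 4.

4,4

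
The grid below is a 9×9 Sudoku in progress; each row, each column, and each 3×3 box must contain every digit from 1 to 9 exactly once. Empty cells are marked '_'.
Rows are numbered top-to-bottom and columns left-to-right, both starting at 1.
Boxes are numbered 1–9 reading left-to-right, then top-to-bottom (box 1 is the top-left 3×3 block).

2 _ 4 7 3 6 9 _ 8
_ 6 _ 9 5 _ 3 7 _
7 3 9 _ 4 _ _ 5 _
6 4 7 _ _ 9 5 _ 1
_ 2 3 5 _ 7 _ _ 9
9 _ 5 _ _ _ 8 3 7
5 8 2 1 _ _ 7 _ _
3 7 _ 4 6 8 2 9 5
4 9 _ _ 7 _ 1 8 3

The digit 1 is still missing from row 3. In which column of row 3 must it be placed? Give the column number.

Consider where 1 can go in row 3.
r3c4 is out (column 4 already has a 1).
r3c7 is out (column 7 already has a 1).
r3c9 is out (column 9 already has a 1).
So the only cell in row 3 that can hold 1 is r3c6.
That is column 6.

6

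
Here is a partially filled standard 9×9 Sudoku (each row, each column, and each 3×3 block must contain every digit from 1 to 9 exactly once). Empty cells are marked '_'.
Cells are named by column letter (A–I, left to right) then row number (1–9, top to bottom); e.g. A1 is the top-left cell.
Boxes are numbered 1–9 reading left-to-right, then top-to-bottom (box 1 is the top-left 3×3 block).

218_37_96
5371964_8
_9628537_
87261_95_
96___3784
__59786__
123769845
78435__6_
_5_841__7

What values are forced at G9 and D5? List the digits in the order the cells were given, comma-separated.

2,5

For G9:
  Row 9 already contains {1, 4, 5, 7, 8}.
  Column G already contains {3, 4, 6, 7, 8, 9}.
  Its 3×3 block (box 9) already contains {4, 5, 6, 7, 8}.
  The only value from 1–9 not eliminated is 2, so G9 = 2.
For D5:
  Row 5 already contains {3, 4, 6, 7, 8, 9}.
  Column D already contains {1, 2, 3, 6, 7, 8, 9}.
  Its 3×3 block (box 5) already contains {1, 3, 6, 7, 8, 9}.
  The only value from 1–9 not eliminated is 5, so D5 = 5.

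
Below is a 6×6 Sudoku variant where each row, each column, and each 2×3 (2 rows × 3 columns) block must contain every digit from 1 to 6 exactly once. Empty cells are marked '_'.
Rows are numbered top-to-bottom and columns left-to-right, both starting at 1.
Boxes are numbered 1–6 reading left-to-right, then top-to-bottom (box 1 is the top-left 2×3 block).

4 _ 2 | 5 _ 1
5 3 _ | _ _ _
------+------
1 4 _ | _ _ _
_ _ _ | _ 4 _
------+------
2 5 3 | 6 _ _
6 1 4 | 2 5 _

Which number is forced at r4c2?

2

Cell r4c2 itself could take any of {2, 6} by direct elimination.
Consider where 2 can go in box 3.
r3c3 is out (column 3 already has a 2).
r4c1 is out (column 1 already has a 2).
r4c3 is out (column 3 already has a 2).
So the only cell in box 3 that can hold 2 is r4c2.
Therefore r4c2 = 2.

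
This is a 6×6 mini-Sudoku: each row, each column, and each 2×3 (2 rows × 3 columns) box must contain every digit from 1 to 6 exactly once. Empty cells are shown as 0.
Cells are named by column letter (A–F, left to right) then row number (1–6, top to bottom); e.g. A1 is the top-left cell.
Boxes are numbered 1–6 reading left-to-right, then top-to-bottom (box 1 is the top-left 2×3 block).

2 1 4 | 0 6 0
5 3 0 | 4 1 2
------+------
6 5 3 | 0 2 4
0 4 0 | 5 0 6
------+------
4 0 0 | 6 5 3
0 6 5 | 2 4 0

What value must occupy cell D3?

1

Row 3 already contains {2, 3, 4, 5, 6}.
Column D already contains {2, 4, 5, 6}.
Its 2×3 block (box 4) already contains {2, 4, 5, 6}.
The only value from 1–6 not eliminated is 1, so D3 = 1.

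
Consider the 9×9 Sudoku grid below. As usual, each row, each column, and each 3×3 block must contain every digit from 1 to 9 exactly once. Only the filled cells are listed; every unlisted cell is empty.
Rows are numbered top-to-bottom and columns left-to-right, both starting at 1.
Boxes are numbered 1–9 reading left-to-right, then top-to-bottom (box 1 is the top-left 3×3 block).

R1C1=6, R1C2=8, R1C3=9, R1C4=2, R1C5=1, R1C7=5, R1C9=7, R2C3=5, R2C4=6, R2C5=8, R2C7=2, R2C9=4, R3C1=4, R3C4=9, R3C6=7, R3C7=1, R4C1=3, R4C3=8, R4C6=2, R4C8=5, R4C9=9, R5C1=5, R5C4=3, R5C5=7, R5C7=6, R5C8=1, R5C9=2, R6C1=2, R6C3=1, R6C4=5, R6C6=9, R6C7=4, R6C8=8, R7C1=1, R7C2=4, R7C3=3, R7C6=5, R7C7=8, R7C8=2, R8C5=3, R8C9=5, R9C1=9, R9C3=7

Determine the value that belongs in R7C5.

9

Cell R7C5 itself could take any of {6, 9} by direct elimination.
Consider where 9 can go in column 5.
R3C5 is out (row 3 already has a 9).
R4C5 is out (row 4 already has a 9).
R6C5 is out (row 6 already has a 9).
R9C5 is out (row 9 already has a 9).
So the only cell in column 5 that can hold 9 is R7C5.
Therefore R7C5 = 9.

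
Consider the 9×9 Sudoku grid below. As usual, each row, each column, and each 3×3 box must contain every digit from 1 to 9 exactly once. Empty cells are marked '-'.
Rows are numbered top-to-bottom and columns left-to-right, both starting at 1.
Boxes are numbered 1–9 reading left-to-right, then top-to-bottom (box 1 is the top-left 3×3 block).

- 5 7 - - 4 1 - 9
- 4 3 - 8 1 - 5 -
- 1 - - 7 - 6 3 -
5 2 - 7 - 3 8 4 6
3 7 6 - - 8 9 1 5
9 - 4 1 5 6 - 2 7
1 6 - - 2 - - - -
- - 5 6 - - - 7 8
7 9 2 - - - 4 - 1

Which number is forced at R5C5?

4

Row 5 already contains {1, 3, 5, 6, 7, 8, 9}.
Column 5 already contains {2, 5, 7, 8}.
Its 3×3 block (box 5) already contains {1, 3, 5, 6, 7, 8}.
The only value from 1–9 not eliminated is 4, so R5C5 = 4.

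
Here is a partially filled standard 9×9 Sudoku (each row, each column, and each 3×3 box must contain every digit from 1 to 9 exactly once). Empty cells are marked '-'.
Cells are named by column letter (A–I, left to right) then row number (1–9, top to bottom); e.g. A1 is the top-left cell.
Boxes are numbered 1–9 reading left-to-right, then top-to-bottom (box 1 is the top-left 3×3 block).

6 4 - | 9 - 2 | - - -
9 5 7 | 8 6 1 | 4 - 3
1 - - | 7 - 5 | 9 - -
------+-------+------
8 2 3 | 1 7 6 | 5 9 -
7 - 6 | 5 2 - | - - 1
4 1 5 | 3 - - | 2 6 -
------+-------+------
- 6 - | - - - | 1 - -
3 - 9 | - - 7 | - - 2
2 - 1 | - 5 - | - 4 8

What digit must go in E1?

3

Row 1 already contains {2, 4, 6, 9}.
Column E already contains {2, 5, 6, 7}.
Its 3×3 block (box 2) already contains {1, 2, 5, 6, 7, 8, 9}.
The only value from 1–9 not eliminated is 3, so E1 = 3.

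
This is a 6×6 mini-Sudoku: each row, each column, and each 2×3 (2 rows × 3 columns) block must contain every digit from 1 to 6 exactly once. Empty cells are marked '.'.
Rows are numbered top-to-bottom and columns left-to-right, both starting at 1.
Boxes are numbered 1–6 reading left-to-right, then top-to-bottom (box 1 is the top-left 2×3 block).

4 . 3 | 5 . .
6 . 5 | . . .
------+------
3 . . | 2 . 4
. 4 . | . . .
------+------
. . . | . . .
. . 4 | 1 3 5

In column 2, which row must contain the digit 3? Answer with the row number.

5

Consider where 3 can go in column 2.
R1C2 is out (row 1 already has a 3).
R2C2 is out (box 1 already has a 3).
R3C2 is out (row 3 already has a 3).
R6C2 is out (row 6 already has a 3).
So the only cell in column 2 that can hold 3 is R5C2.
That is row 5.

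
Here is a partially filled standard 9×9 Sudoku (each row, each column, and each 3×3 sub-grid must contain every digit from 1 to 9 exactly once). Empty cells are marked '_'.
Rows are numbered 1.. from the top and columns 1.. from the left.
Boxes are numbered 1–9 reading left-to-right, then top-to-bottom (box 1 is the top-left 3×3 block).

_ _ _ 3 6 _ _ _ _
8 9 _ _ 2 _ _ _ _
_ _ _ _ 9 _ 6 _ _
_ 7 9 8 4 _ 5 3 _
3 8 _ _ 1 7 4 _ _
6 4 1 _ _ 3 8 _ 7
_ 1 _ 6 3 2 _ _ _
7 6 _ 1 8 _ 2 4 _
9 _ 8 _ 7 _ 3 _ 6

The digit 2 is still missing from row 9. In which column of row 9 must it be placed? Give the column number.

2

Consider where 2 can go in row 9.
row 9, column 4 is out (box 8 already has a 2).
row 9, column 6 is out (column 6 already has a 2).
row 9, column 8 is out (box 9 already has a 2).
So the only cell in row 9 that can hold 2 is row 9, column 2.
That is column 2.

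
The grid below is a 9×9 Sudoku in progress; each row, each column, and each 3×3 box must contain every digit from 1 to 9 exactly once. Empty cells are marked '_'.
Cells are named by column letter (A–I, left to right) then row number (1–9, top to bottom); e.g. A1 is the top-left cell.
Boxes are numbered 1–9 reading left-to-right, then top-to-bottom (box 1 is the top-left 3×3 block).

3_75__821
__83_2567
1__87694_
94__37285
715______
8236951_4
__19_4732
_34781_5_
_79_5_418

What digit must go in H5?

Row 5 already contains {1, 5, 7}.
Column H already contains {1, 2, 3, 4, 5, 6, 8}.
Its 3×3 block (box 6) already contains {1, 2, 4, 5, 8}.
The only value from 1–9 not eliminated is 9, so H5 = 9.

9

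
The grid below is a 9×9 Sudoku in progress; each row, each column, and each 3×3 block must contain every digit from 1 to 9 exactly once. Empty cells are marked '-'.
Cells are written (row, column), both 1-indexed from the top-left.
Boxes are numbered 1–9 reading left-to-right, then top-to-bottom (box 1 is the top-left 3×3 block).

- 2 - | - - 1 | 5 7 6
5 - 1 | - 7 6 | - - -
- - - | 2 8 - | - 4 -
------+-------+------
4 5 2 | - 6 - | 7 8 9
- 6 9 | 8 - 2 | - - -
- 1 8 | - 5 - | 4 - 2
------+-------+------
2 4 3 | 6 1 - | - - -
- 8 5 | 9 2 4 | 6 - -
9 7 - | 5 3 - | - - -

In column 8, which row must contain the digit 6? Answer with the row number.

Consider where 6 can go in column 8.
(2,8) is out (row 2 already has a 6).
(5,8) is out (row 5 already has a 6).
(7,8) is out (row 7 already has a 6).
(8,8) is out (row 8 already has a 6).
(9,8) is out (box 9 already has a 6).
So the only cell in column 8 that can hold 6 is (6,8).
That is row 6.

6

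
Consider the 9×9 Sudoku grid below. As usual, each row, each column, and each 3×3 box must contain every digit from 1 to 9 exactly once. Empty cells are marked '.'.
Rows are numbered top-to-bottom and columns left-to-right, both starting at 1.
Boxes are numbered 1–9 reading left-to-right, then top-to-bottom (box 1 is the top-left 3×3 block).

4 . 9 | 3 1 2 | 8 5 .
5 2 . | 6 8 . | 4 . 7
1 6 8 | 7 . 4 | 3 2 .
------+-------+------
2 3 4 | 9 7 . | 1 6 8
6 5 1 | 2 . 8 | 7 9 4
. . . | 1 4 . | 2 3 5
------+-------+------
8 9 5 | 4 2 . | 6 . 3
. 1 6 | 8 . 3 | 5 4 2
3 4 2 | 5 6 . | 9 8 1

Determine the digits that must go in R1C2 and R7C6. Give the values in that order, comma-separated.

7,1

For R1C2:
  Row 1 already contains {1, 2, 3, 4, 5, 8, 9}.
  Column 2 already contains {1, 2, 3, 4, 5, 6, 9}.
  Its 3×3 block (box 1) already contains {1, 2, 4, 5, 6, 8, 9}.
  The only value from 1–9 not eliminated is 7, so R1C2 = 7.
For R7C6:
  Consider where 1 can go in row 7.
  R7C8 is out (box 9 already has a 1).
  So the only cell in row 7 that can hold 1 is R7C6.
  So R7C6 = 1.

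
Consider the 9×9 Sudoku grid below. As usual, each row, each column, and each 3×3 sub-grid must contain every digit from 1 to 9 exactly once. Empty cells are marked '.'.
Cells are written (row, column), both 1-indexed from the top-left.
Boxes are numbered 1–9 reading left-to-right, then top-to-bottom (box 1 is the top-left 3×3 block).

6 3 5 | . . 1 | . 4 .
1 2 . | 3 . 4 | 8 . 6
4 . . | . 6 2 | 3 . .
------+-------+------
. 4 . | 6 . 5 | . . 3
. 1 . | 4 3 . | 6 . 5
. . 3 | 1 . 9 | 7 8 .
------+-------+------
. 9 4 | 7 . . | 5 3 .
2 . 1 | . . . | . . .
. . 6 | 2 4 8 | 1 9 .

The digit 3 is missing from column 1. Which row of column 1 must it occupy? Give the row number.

Consider where 3 can go in column 1.
(4,1) is out (row 4 already has a 3).
(5,1) is out (row 5 already has a 3).
(6,1) is out (row 6 already has a 3).
(7,1) is out (row 7 already has a 3).
So the only cell in column 1 that can hold 3 is (9,1).
That is row 9.

9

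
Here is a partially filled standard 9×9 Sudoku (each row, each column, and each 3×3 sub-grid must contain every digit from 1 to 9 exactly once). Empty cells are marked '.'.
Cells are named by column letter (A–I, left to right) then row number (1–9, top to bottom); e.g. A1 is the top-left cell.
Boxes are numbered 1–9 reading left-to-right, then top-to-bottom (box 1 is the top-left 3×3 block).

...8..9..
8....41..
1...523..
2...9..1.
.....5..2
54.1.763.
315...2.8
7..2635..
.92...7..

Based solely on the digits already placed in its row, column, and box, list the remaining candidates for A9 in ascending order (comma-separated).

Row 9 already contains {2, 7, 9}.
Column A already contains {1, 2, 3, 5, 7, 8}.
Its 3×3 block (box 7) already contains {1, 2, 3, 5, 7, 9}.
Removing those from 1–9 leaves {4, 6} as the candidates for A9.

4,6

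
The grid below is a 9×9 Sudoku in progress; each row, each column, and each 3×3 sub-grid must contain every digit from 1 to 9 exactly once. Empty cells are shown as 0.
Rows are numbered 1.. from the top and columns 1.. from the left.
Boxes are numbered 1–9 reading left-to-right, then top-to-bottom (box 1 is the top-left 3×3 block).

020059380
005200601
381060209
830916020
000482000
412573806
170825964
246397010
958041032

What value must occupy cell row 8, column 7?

Row 8 already contains {1, 2, 3, 4, 6, 7, 9}.
Column 7 already contains {2, 3, 6, 8, 9}.
Its 3×3 block (box 9) already contains {1, 2, 3, 4, 6, 9}.
The only value from 1–9 not eliminated is 5, so row 8, column 7 = 5.

5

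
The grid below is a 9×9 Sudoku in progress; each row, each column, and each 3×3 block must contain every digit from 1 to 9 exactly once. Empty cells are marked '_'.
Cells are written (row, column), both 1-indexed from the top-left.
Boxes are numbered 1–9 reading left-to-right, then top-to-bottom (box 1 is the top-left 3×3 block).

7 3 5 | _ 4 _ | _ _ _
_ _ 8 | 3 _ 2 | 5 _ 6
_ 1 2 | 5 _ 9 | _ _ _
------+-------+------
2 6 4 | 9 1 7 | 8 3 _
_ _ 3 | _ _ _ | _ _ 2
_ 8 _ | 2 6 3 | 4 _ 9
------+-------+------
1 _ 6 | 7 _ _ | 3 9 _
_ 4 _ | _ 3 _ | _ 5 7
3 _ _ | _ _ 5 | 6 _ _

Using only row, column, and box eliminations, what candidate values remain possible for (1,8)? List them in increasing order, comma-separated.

Row 1 already contains {3, 4, 5, 7}.
Column 8 already contains {3, 5, 9}.
Its 3×3 block (box 3) already contains {5, 6}.
Removing those from 1–9 leaves {1, 2, 8} as the candidates for (1,8).

1,2,8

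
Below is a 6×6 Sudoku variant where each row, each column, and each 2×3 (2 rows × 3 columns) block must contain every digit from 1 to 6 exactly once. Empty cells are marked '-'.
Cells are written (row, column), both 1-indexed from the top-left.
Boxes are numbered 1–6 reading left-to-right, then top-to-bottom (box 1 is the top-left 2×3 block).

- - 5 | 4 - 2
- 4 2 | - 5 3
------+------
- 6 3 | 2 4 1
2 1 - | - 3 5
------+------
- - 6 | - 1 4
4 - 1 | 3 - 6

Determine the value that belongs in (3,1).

Row 3 already contains {1, 2, 3, 4, 6}.
Column 1 already contains {2, 4}.
Its 2×3 block (box 3) already contains {1, 2, 3, 6}.
The only value from 1–6 not eliminated is 5, so (3,1) = 5.

5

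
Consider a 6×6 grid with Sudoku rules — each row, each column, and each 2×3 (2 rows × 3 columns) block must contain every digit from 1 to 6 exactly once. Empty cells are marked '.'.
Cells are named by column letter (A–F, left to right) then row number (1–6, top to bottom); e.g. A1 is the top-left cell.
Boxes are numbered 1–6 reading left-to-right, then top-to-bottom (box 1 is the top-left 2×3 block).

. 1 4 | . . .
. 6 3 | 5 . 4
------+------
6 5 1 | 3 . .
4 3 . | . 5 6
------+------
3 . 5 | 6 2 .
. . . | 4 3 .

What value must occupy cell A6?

Cell A6 itself could take any of {1, 2} by direct elimination.
Consider where 1 can go in box 5.
B5 is out (column B already has a 1).
B6 is out (column B already has a 1).
C6 is out (column C already has a 1).
So the only cell in box 5 that can hold 1 is A6.
Therefore A6 = 1.

1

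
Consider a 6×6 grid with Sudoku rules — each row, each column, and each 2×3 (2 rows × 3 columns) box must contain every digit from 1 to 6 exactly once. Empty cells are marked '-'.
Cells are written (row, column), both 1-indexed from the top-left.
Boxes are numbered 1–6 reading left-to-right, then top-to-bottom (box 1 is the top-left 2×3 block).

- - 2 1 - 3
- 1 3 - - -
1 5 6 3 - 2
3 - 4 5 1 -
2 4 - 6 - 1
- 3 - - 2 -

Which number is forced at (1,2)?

Row 1 already contains {1, 2, 3}.
Column 2 already contains {1, 3, 4, 5}.
Its 2×3 block (box 1) already contains {1, 2, 3}.
The only value from 1–6 not eliminated is 6, so (1,2) = 6.

6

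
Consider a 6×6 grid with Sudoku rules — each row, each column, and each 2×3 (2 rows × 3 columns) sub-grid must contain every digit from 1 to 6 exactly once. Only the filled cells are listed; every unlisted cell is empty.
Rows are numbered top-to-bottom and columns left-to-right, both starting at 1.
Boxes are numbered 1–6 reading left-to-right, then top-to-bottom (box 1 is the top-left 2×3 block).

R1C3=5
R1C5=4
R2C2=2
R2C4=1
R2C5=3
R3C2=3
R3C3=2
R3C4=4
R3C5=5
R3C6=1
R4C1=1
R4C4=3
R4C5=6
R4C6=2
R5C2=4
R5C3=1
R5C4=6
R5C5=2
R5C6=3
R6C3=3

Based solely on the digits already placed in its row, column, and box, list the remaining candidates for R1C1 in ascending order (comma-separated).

3,6

Row 1 already contains {4, 5}.
Column 1 already contains {1}.
Its 2×3 block (box 1) already contains {2, 5}.
Removing those from 1–6 leaves {3, 6} as the candidates for R1C1.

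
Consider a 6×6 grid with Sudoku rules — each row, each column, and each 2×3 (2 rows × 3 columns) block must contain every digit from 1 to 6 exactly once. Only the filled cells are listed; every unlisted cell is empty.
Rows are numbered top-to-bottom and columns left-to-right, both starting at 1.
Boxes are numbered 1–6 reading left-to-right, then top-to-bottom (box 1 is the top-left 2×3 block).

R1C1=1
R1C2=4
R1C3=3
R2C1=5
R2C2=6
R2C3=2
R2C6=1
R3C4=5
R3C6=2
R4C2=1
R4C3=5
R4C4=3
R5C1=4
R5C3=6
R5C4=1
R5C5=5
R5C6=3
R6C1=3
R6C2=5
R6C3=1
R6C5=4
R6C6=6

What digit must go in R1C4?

Cell R1C4 itself could take any of {2, 6} by direct elimination.
Consider where 6 can go in column 4.
R2C4 is out (row 2 already has a 6).
R6C4 is out (row 6 already has a 6).
So the only cell in column 4 that can hold 6 is R1C4.
Therefore R1C4 = 6.

6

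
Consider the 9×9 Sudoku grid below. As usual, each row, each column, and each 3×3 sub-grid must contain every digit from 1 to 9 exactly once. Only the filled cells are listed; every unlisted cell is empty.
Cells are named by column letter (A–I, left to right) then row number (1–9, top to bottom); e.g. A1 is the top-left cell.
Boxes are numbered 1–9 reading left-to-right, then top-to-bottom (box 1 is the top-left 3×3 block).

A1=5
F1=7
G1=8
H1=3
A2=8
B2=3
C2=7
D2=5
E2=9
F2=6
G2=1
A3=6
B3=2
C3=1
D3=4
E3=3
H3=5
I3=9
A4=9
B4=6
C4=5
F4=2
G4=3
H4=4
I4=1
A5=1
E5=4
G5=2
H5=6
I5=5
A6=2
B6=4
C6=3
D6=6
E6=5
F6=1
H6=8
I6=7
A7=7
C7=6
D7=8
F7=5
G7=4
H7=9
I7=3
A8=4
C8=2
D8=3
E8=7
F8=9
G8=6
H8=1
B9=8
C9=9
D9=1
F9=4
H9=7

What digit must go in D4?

7

Row 4 already contains {1, 2, 3, 4, 5, 6, 9}.
Column D already contains {1, 3, 4, 5, 6, 8}.
Its 3×3 block (box 5) already contains {1, 2, 4, 5, 6}.
The only value from 1–9 not eliminated is 7, so D4 = 7.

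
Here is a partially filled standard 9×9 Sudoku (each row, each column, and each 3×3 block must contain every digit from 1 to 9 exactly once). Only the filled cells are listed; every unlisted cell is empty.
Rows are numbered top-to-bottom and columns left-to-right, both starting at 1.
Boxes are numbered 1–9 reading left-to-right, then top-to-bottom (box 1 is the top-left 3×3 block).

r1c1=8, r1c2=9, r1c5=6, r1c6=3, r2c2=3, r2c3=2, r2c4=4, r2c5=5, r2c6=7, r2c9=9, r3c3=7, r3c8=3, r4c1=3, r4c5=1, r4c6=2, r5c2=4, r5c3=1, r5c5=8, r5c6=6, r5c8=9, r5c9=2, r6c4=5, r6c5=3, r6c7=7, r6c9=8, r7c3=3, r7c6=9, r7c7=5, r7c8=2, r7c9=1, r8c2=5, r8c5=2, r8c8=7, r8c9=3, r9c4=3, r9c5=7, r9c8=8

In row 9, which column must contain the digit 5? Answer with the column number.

6

Consider where 5 can go in row 9.
r9c1 is out (box 7 already has a 5).
r9c2 is out (column 2 already has a 5).
r9c3 is out (box 7 already has a 5).
r9c7 is out (column 7 already has a 5).
r9c9 is out (box 9 already has a 5).
So the only cell in row 9 that can hold 5 is r9c6.
That is column 6.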